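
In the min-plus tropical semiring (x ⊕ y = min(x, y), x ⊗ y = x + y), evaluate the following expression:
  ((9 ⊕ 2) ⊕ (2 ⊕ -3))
((9 ⊕ 2) ⊕ (2 ⊕ -3)) = -3

Expand innermost to outermost. Recall ⊕ takes the minimum of its arguments and ⊗ takes their sum. Working out the expression ((9 ⊕ 2) ⊕ (2 ⊕ -3)) gives -3.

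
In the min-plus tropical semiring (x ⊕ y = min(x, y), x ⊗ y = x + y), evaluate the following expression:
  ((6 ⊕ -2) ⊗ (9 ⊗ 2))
((6 ⊕ -2) ⊗ (9 ⊗ 2)) = 9

Expand innermost to outermost. Recall ⊕ takes the minimum of its arguments and ⊗ takes their sum. Working out the expression ((6 ⊕ -2) ⊗ (9 ⊗ 2)) gives 9.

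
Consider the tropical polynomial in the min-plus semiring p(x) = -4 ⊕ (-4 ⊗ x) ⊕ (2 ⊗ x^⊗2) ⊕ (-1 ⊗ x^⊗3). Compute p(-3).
p(-3) = -10

A tropical monomial a ⊗ x^⊗i evaluates to a + i · x. Evaluating each term at x = -3:
  Term 0 contributes -4 + 0 · -3 = -4
  Term 1 contributes -4 + 1 · -3 = -7
  Term 2 contributes 2 + 2 · -3 = -4
  Term 3 contributes -1 + 3 · -3 = -10
p(-3) = ⊕ of these = min[-4, -7, -4, -10] = -10.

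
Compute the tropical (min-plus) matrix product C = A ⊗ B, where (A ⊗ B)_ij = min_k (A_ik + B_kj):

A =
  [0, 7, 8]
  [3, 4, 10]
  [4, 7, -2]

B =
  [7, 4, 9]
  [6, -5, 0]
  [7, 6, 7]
A ⊗ B =
  [7, 2, 7]
  [10, -1, 4]
  [5, 2, 5]

Apply the min-plus product entry-by-entry:
  C[0][0] = min over k of (A[0][0] + B[0][0] = 0 + 7 = 7, A[0][1] + B[1][0] = 7 + 6 = 13, A[0][2] + B[2][0] = 8 + 7 = 15) = 7 (attained at k = 0)
  C[0][1] = min over k of (A[0][0] + B[0][1] = 0 + 4 = 4, A[0][1] + B[1][1] = 7 + -5 = 2, A[0][2] + B[2][1] = 8 + 6 = 14) = 2 (attained at k = 1)
  C[0][2] = min over k of (A[0][0] + B[0][2] = 0 + 9 = 9, A[0][1] + B[1][2] = 7 + 0 = 7, A[0][2] + B[2][2] = 8 + 7 = 15) = 7 (attained at k = 1)
  C[1][0] = min over k of (A[1][0] + B[0][0] = 3 + 7 = 10, A[1][1] + B[1][0] = 4 + 6 = 10, A[1][2] + B[2][0] = 10 + 7 = 17) = 10 (attained at k = 0)
  C[1][1] = min over k of (A[1][0] + B[0][1] = 3 + 4 = 7, A[1][1] + B[1][1] = 4 + -5 = -1, A[1][2] + B[2][1] = 10 + 6 = 16) = -1 (attained at k = 1)
  C[1][2] = min over k of (A[1][0] + B[0][2] = 3 + 9 = 12, A[1][1] + B[1][2] = 4 + 0 = 4, A[1][2] + B[2][2] = 10 + 7 = 17) = 4 (attained at k = 1)
  C[2][0] = min over k of (A[2][0] + B[0][0] = 4 + 7 = 11, A[2][1] + B[1][0] = 7 + 6 = 13, A[2][2] + B[2][0] = -2 + 7 = 5) = 5 (attained at k = 2)
  C[2][1] = min over k of (A[2][0] + B[0][1] = 4 + 4 = 8, A[2][1] + B[1][1] = 7 + -5 = 2, A[2][2] + B[2][1] = -2 + 6 = 4) = 2 (attained at k = 1)
  C[2][2] = min over k of (A[2][0] + B[0][2] = 4 + 9 = 13, A[2][1] + B[1][2] = 7 + 0 = 7, A[2][2] + B[2][2] = -2 + 7 = 5) = 5 (attained at k = 2)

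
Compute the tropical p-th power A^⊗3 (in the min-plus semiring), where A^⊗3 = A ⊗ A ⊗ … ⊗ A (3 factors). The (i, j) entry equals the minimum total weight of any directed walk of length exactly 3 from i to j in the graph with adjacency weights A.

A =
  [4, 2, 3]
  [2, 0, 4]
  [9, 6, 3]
A^⊗3 =
  [4, 2, 6]
  [2, 0, 4]
  [8, 6, 9]

Each entry (A^⊗3)_ij equals the minimum over all length-3 walks i = v_0 → v_1 → … → v_3 = j of Σ_t A[v_t][v_{t+1}]. For example, for (i, j) = (0, 2) we minimise over 9 possible intermediate vertex sequences; the minimum is 6, attained along the walk 0 → 1 → 1 → 2.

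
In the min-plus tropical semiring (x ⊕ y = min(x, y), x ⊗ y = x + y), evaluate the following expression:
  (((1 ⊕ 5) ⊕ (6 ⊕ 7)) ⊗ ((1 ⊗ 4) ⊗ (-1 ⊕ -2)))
(((1 ⊕ 5) ⊕ (6 ⊕ 7)) ⊗ ((1 ⊗ 4) ⊗ (-1 ⊕ -2))) = 4

Expand innermost to outermost. Recall ⊕ takes the minimum of its arguments and ⊗ takes their sum. Working out the expression (((1 ⊕ 5) ⊕ (6 ⊕ 7)) ⊗ ((1 ⊗ 4) ⊗ (-1 ⊕ -2))) gives 4.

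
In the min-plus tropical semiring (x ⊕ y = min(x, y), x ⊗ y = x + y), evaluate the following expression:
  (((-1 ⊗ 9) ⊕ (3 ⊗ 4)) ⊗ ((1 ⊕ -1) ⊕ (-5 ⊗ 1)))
(((-1 ⊗ 9) ⊕ (3 ⊗ 4)) ⊗ ((1 ⊕ -1) ⊕ (-5 ⊗ 1))) = 3

Expand innermost to outermost. Recall ⊕ takes the minimum of its arguments and ⊗ takes their sum. Working out the expression (((-1 ⊗ 9) ⊕ (3 ⊗ 4)) ⊗ ((1 ⊕ -1) ⊕ (-5 ⊗ 1))) gives 3.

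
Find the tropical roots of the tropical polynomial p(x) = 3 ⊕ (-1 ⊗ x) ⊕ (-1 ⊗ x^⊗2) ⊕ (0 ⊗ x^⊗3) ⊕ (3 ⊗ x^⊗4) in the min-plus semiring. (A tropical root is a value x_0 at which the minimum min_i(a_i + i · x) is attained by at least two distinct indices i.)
Roots: {-3, -1, 0, 4}

Each tropical root is a break point of the lower envelope of the lines y = a_i + i · x (there are 5 lines, with slopes 0, 1, ..., 4). Only the lines that attain the minimum somewhere contribute to roots; other lines are dominated. Here the surviving (envelope) indices are i = 4, i = 3, i = 2, i = 1, i = 0.
Intersections between consecutive envelope lines give the roots: for adjacent envelope indices i < j the intersection is x = (a_i − a_j) / (j − i). Reading off the sorted break points: {-3, -1, 0, 4}.
Verification: at each break x_0, at least two indices attain the minimum of min_i(a_i + i · x_0).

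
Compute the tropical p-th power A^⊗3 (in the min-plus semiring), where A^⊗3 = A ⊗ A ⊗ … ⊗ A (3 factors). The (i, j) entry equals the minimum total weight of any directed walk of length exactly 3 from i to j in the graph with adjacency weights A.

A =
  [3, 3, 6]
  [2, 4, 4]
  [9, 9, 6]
A^⊗3 =
  [8, 8, 10]
  [7, 8, 9]
  [14, 14, 16]

Each entry (A^⊗3)_ij equals the minimum over all length-3 walks i = v_0 → v_1 → … → v_3 = j of Σ_t A[v_t][v_{t+1}]. For example, for (i, j) = (0, 2) we minimise over 9 possible intermediate vertex sequences; the minimum is 10, attained along the walk 0 → 0 → 1 → 2.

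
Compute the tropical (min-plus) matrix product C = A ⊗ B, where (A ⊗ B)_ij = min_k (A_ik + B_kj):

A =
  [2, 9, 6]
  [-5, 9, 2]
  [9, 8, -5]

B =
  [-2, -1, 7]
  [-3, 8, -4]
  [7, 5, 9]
A ⊗ B =
  [0, 1, 5]
  [-7, -6, 2]
  [2, 0, 4]

Apply the min-plus product entry-by-entry:
  C[0][0] = min over k of (A[0][0] + B[0][0] = 2 + -2 = 0, A[0][1] + B[1][0] = 9 + -3 = 6, A[0][2] + B[2][0] = 6 + 7 = 13) = 0 (attained at k = 0)
  C[0][1] = min over k of (A[0][0] + B[0][1] = 2 + -1 = 1, A[0][1] + B[1][1] = 9 + 8 = 17, A[0][2] + B[2][1] = 6 + 5 = 11) = 1 (attained at k = 0)
  C[0][2] = min over k of (A[0][0] + B[0][2] = 2 + 7 = 9, A[0][1] + B[1][2] = 9 + -4 = 5, A[0][2] + B[2][2] = 6 + 9 = 15) = 5 (attained at k = 1)
  C[1][0] = min over k of (A[1][0] + B[0][0] = -5 + -2 = -7, A[1][1] + B[1][0] = 9 + -3 = 6, A[1][2] + B[2][0] = 2 + 7 = 9) = -7 (attained at k = 0)
  C[1][1] = min over k of (A[1][0] + B[0][1] = -5 + -1 = -6, A[1][1] + B[1][1] = 9 + 8 = 17, A[1][2] + B[2][1] = 2 + 5 = 7) = -6 (attained at k = 0)
  C[1][2] = min over k of (A[1][0] + B[0][2] = -5 + 7 = 2, A[1][1] + B[1][2] = 9 + -4 = 5, A[1][2] + B[2][2] = 2 + 9 = 11) = 2 (attained at k = 0)
  C[2][0] = min over k of (A[2][0] + B[0][0] = 9 + -2 = 7, A[2][1] + B[1][0] = 8 + -3 = 5, A[2][2] + B[2][0] = -5 + 7 = 2) = 2 (attained at k = 2)
  C[2][1] = min over k of (A[2][0] + B[0][1] = 9 + -1 = 8, A[2][1] + B[1][1] = 8 + 8 = 16, A[2][2] + B[2][1] = -5 + 5 = 0) = 0 (attained at k = 2)
  C[2][2] = min over k of (A[2][0] + B[0][2] = 9 + 7 = 16, A[2][1] + B[1][2] = 8 + -4 = 4, A[2][2] + B[2][2] = -5 + 9 = 4) = 4 (attained at k = 1)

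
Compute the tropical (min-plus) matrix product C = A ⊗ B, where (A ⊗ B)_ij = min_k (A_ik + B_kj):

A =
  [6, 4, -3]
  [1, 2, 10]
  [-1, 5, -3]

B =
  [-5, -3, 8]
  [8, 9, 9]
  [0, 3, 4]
A ⊗ B =
  [-3, 0, 1]
  [-4, -2, 9]
  [-6, -4, 1]

Apply the min-plus product entry-by-entry:
  C[0][0] = min over k of (A[0][0] + B[0][0] = 6 + -5 = 1, A[0][1] + B[1][0] = 4 + 8 = 12, A[0][2] + B[2][0] = -3 + 0 = -3) = -3 (attained at k = 2)
  C[0][1] = min over k of (A[0][0] + B[0][1] = 6 + -3 = 3, A[0][1] + B[1][1] = 4 + 9 = 13, A[0][2] + B[2][1] = -3 + 3 = 0) = 0 (attained at k = 2)
  C[0][2] = min over k of (A[0][0] + B[0][2] = 6 + 8 = 14, A[0][1] + B[1][2] = 4 + 9 = 13, A[0][2] + B[2][2] = -3 + 4 = 1) = 1 (attained at k = 2)
  C[1][0] = min over k of (A[1][0] + B[0][0] = 1 + -5 = -4, A[1][1] + B[1][0] = 2 + 8 = 10, A[1][2] + B[2][0] = 10 + 0 = 10) = -4 (attained at k = 0)
  C[1][1] = min over k of (A[1][0] + B[0][1] = 1 + -3 = -2, A[1][1] + B[1][1] = 2 + 9 = 11, A[1][2] + B[2][1] = 10 + 3 = 13) = -2 (attained at k = 0)
  C[1][2] = min over k of (A[1][0] + B[0][2] = 1 + 8 = 9, A[1][1] + B[1][2] = 2 + 9 = 11, A[1][2] + B[2][2] = 10 + 4 = 14) = 9 (attained at k = 0)
  C[2][0] = min over k of (A[2][0] + B[0][0] = -1 + -5 = -6, A[2][1] + B[1][0] = 5 + 8 = 13, A[2][2] + B[2][0] = -3 + 0 = -3) = -6 (attained at k = 0)
  C[2][1] = min over k of (A[2][0] + B[0][1] = -1 + -3 = -4, A[2][1] + B[1][1] = 5 + 9 = 14, A[2][2] + B[2][1] = -3 + 3 = 0) = -4 (attained at k = 0)
  C[2][2] = min over k of (A[2][0] + B[0][2] = -1 + 8 = 7, A[2][1] + B[1][2] = 5 + 9 = 14, A[2][2] + B[2][2] = -3 + 4 = 1) = 1 (attained at k = 2)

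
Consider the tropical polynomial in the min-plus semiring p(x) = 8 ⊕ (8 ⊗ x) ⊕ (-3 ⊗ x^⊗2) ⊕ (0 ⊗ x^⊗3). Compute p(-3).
p(-3) = -9

A tropical monomial a ⊗ x^⊗i evaluates to a + i · x. Evaluating each term at x = -3:
  Term 0 contributes 8 + 0 · -3 = 8
  Term 1 contributes 8 + 1 · -3 = 5
  Term 2 contributes -3 + 2 · -3 = -9
  Term 3 contributes 0 + 3 · -3 = -9
p(-3) = ⊕ of these = min[8, 5, -9, -9] = -9.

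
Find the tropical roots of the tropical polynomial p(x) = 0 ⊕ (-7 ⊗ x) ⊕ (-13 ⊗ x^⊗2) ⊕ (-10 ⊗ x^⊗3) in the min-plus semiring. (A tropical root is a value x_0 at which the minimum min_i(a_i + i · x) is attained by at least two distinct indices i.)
Roots: {-3, 6, 7}

Each tropical root is a break point of the lower envelope of the lines y = a_i + i · x (there are 4 lines, with slopes 0, 1, ..., 3). Only the lines that attain the minimum somewhere contribute to roots; other lines are dominated. Here the surviving (envelope) indices are i = 3, i = 2, i = 1, i = 0.
Intersections between consecutive envelope lines give the roots: for adjacent envelope indices i < j the intersection is x = (a_i − a_j) / (j − i). Reading off the sorted break points: {-3, 6, 7}.
Verification: at each break x_0, at least two indices attain the minimum of min_i(a_i + i · x_0).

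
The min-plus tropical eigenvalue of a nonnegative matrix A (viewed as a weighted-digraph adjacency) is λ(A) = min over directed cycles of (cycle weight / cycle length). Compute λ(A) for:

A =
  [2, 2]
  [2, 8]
λ(A) = 2

Enumerate directed cycles and compute their means (weight / length). Sample:
  cycle 0 → 0: weight = 2, length = 1, mean = 2/1 ≈ 2.000
  cycle 1 → 1: weight = 8, length = 1, mean = 8/1 ≈ 8.000
  cycle 0 → 1 → 0: weight = 4, length = 2, mean = 4/2 ≈ 2.000
  cycle 1 → 0 → 1: weight = 4, length = 2, mean = 4/2 ≈ 2.000
Minimum mean = 2.000, attained e.g. along the cycle 0 → 0 with weight 2 and length 1. So λ(A) = 2/1 = 2.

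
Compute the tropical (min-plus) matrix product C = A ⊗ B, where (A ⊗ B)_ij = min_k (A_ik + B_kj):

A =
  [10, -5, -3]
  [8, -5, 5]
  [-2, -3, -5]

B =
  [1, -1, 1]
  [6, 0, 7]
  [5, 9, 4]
A ⊗ B =
  [1, -5, 1]
  [1, -5, 2]
  [-1, -3, -1]

Apply the min-plus product entry-by-entry:
  C[0][0] = min over k of (A[0][0] + B[0][0] = 10 + 1 = 11, A[0][1] + B[1][0] = -5 + 6 = 1, A[0][2] + B[2][0] = -3 + 5 = 2) = 1 (attained at k = 1)
  C[0][1] = min over k of (A[0][0] + B[0][1] = 10 + -1 = 9, A[0][1] + B[1][1] = -5 + 0 = -5, A[0][2] + B[2][1] = -3 + 9 = 6) = -5 (attained at k = 1)
  C[0][2] = min over k of (A[0][0] + B[0][2] = 10 + 1 = 11, A[0][1] + B[1][2] = -5 + 7 = 2, A[0][2] + B[2][2] = -3 + 4 = 1) = 1 (attained at k = 2)
  C[1][0] = min over k of (A[1][0] + B[0][0] = 8 + 1 = 9, A[1][1] + B[1][0] = -5 + 6 = 1, A[1][2] + B[2][0] = 5 + 5 = 10) = 1 (attained at k = 1)
  C[1][1] = min over k of (A[1][0] + B[0][1] = 8 + -1 = 7, A[1][1] + B[1][1] = -5 + 0 = -5, A[1][2] + B[2][1] = 5 + 9 = 14) = -5 (attained at k = 1)
  C[1][2] = min over k of (A[1][0] + B[0][2] = 8 + 1 = 9, A[1][1] + B[1][2] = -5 + 7 = 2, A[1][2] + B[2][2] = 5 + 4 = 9) = 2 (attained at k = 1)
  C[2][0] = min over k of (A[2][0] + B[0][0] = -2 + 1 = -1, A[2][1] + B[1][0] = -3 + 6 = 3, A[2][2] + B[2][0] = -5 + 5 = 0) = -1 (attained at k = 0)
  C[2][1] = min over k of (A[2][0] + B[0][1] = -2 + -1 = -3, A[2][1] + B[1][1] = -3 + 0 = -3, A[2][2] + B[2][1] = -5 + 9 = 4) = -3 (attained at k = 0)
  C[2][2] = min over k of (A[2][0] + B[0][2] = -2 + 1 = -1, A[2][1] + B[1][2] = -3 + 7 = 4, A[2][2] + B[2][2] = -5 + 4 = -1) = -1 (attained at k = 0)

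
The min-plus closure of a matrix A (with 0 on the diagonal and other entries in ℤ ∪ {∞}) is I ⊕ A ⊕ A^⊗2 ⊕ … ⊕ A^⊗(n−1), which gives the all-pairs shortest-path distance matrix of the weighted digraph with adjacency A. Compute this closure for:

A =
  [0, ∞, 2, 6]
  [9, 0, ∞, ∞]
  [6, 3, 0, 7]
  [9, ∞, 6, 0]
Closure =
  [0, 5, 2, 6]
  [9, 0, 11, 15]
  [6, 3, 0, 7]
  [9, 9, 6, 0]

This is the Floyd-Warshall all-pairs shortest-path computation. For each intermediate vertex k = 0, 1, …, 3, update dist[i][j] ← min(dist[i][j], dist[i][k] + dist[k][j]). The final matrix gives, for each (i, j), the minimum total weight of any directed path from i to j (possibly empty when i = j).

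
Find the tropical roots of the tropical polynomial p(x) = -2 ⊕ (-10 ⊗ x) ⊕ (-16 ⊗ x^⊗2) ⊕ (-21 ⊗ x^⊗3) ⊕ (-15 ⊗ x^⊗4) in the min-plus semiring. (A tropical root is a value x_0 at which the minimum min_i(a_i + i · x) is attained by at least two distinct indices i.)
Roots: {-6, 5, 6, 8}

Each tropical root is a break point of the lower envelope of the lines y = a_i + i · x (there are 5 lines, with slopes 0, 1, ..., 4). Only the lines that attain the minimum somewhere contribute to roots; other lines are dominated. Here the surviving (envelope) indices are i = 4, i = 3, i = 2, i = 1, i = 0.
Intersections between consecutive envelope lines give the roots: for adjacent envelope indices i < j the intersection is x = (a_i − a_j) / (j − i). Reading off the sorted break points: {-6, 5, 6, 8}.
Verification: at each break x_0, at least two indices attain the minimum of min_i(a_i + i · x_0).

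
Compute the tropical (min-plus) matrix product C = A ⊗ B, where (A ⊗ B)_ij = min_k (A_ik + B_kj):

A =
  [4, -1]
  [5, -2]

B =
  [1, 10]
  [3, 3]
A ⊗ B =
  [2, 2]
  [1, 1]

Apply the min-plus product entry-by-entry:
  C[0][0] = min over k of (A[0][0] + B[0][0] = 4 + 1 = 5, A[0][1] + B[1][0] = -1 + 3 = 2) = 2 (attained at k = 1)
  C[0][1] = min over k of (A[0][0] + B[0][1] = 4 + 10 = 14, A[0][1] + B[1][1] = -1 + 3 = 2) = 2 (attained at k = 1)
  C[1][0] = min over k of (A[1][0] + B[0][0] = 5 + 1 = 6, A[1][1] + B[1][0] = -2 + 3 = 1) = 1 (attained at k = 1)
  C[1][1] = min over k of (A[1][0] + B[0][1] = 5 + 10 = 15, A[1][1] + B[1][1] = -2 + 3 = 1) = 1 (attained at k = 1)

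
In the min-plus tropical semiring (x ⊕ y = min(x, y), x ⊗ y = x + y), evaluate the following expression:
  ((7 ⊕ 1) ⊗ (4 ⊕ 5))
((7 ⊕ 1) ⊗ (4 ⊕ 5)) = 5

Expand innermost to outermost. Recall ⊕ takes the minimum of its arguments and ⊗ takes their sum. Working out the expression ((7 ⊕ 1) ⊗ (4 ⊕ 5)) gives 5.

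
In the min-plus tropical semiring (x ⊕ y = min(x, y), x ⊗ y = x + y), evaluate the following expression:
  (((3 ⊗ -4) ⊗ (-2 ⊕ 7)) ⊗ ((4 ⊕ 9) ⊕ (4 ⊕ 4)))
(((3 ⊗ -4) ⊗ (-2 ⊕ 7)) ⊗ ((4 ⊕ 9) ⊕ (4 ⊕ 4))) = 1

Expand innermost to outermost. Recall ⊕ takes the minimum of its arguments and ⊗ takes their sum. Working out the expression (((3 ⊗ -4) ⊗ (-2 ⊕ 7)) ⊗ ((4 ⊕ 9) ⊕ (4 ⊕ 4))) gives 1.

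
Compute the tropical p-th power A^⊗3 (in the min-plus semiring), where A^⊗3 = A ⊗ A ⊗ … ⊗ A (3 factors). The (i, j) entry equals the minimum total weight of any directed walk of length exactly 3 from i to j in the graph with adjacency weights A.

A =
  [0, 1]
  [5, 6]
A^⊗3 =
  [0, 1]
  [5, 6]

Each entry (A^⊗3)_ij equals the minimum over all length-3 walks i = v_0 → v_1 → … → v_3 = j of Σ_t A[v_t][v_{t+1}]. For example, for (i, j) = (0, 1) we minimise over 4 possible intermediate vertex sequences; the minimum is 1, attained along the walk 0 → 0 → 0 → 1.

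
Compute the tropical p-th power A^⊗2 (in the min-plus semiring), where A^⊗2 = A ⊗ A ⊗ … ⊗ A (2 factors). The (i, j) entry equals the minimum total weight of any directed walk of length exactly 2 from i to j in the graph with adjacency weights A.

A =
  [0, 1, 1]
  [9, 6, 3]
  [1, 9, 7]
A^⊗2 =
  [0, 1, 1]
  [4, 10, 9]
  [1, 2, 2]

Each entry (A^⊗2)_ij equals the minimum over all length-2 walks i = v_0 → v_1 → … → v_2 = j of Σ_t A[v_t][v_{t+1}]. For example, for (i, j) = (0, 2) we minimise over 3 possible intermediate vertex sequences; the minimum is 1, attained along the walk 0 → 0 → 2.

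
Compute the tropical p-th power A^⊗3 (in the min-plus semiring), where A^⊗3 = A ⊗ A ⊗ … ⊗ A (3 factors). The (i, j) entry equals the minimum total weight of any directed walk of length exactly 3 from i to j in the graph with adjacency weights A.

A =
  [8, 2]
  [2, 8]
A^⊗3 =
  [12, 6]
  [6, 12]

Each entry (A^⊗3)_ij equals the minimum over all length-3 walks i = v_0 → v_1 → … → v_3 = j of Σ_t A[v_t][v_{t+1}]. For example, for (i, j) = (0, 1) we minimise over 4 possible intermediate vertex sequences; the minimum is 6, attained along the walk 0 → 1 → 0 → 1.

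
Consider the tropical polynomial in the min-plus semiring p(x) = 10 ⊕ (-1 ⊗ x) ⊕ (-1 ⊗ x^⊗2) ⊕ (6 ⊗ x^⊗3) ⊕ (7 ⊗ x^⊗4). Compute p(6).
p(6) = 5

A tropical monomial a ⊗ x^⊗i evaluates to a + i · x. Evaluating each term at x = 6:
  Term 0 contributes 10 + 0 · 6 = 10
  Term 1 contributes -1 + 1 · 6 = 5
  Term 2 contributes -1 + 2 · 6 = 11
  Term 3 contributes 6 + 3 · 6 = 24
  Term 4 contributes 7 + 4 · 6 = 31
p(6) = ⊕ of these = min[10, 5, 11, 24, 31] = 5.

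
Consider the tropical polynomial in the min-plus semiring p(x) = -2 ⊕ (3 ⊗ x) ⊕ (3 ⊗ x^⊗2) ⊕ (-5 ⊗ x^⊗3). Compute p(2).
p(2) = -2

A tropical monomial a ⊗ x^⊗i evaluates to a + i · x. Evaluating each term at x = 2:
  Term 0 contributes -2 + 0 · 2 = -2
  Term 1 contributes 3 + 1 · 2 = 5
  Term 2 contributes 3 + 2 · 2 = 7
  Term 3 contributes -5 + 3 · 2 = 1
p(2) = ⊕ of these = min[-2, 5, 7, 1] = -2.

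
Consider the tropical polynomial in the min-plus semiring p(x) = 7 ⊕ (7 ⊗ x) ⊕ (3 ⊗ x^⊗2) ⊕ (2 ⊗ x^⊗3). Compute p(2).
p(2) = 7

A tropical monomial a ⊗ x^⊗i evaluates to a + i · x. Evaluating each term at x = 2:
  Term 0 contributes 7 + 0 · 2 = 7
  Term 1 contributes 7 + 1 · 2 = 9
  Term 2 contributes 3 + 2 · 2 = 7
  Term 3 contributes 2 + 3 · 2 = 8
p(2) = ⊕ of these = min[7, 9, 7, 8] = 7.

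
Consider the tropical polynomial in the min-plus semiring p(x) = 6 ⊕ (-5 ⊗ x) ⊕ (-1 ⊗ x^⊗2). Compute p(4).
p(4) = -1

A tropical monomial a ⊗ x^⊗i evaluates to a + i · x. Evaluating each term at x = 4:
  Term 0 contributes 6 + 0 · 4 = 6
  Term 1 contributes -5 + 1 · 4 = -1
  Term 2 contributes -1 + 2 · 4 = 7
p(4) = ⊕ of these = min[6, -1, 7] = -1.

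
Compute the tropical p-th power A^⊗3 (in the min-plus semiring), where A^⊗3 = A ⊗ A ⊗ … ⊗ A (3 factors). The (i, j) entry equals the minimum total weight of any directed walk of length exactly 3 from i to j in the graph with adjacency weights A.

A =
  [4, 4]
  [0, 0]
A^⊗3 =
  [4, 4]
  [0, 0]

Each entry (A^⊗3)_ij equals the minimum over all length-3 walks i = v_0 → v_1 → … → v_3 = j of Σ_t A[v_t][v_{t+1}]. For example, for (i, j) = (0, 1) we minimise over 4 possible intermediate vertex sequences; the minimum is 4, attained along the walk 0 → 1 → 1 → 1.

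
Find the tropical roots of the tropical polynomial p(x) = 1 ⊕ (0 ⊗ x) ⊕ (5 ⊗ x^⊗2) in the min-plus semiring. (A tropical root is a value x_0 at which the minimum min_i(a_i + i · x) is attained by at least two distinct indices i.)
Roots: {-5, 1}

Each tropical root is a break point of the lower envelope of the lines y = a_i + i · x (there are 3 lines, with slopes 0, 1, ..., 2). Only the lines that attain the minimum somewhere contribute to roots; other lines are dominated. Here the surviving (envelope) indices are i = 2, i = 1, i = 0.
Intersections between consecutive envelope lines give the roots: for adjacent envelope indices i < j the intersection is x = (a_i − a_j) / (j − i). Reading off the sorted break points: {-5, 1}.
Verification: at each break x_0, at least two indices attain the minimum of min_i(a_i + i · x_0).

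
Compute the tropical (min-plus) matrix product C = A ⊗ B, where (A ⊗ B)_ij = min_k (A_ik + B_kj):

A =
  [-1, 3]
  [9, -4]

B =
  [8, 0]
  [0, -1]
A ⊗ B =
  [3, -1]
  [-4, -5]

Apply the min-plus product entry-by-entry:
  C[0][0] = min over k of (A[0][0] + B[0][0] = -1 + 8 = 7, A[0][1] + B[1][0] = 3 + 0 = 3) = 3 (attained at k = 1)
  C[0][1] = min over k of (A[0][0] + B[0][1] = -1 + 0 = -1, A[0][1] + B[1][1] = 3 + -1 = 2) = -1 (attained at k = 0)
  C[1][0] = min over k of (A[1][0] + B[0][0] = 9 + 8 = 17, A[1][1] + B[1][0] = -4 + 0 = -4) = -4 (attained at k = 1)
  C[1][1] = min over k of (A[1][0] + B[0][1] = 9 + 0 = 9, A[1][1] + B[1][1] = -4 + -1 = -5) = -5 (attained at k = 1)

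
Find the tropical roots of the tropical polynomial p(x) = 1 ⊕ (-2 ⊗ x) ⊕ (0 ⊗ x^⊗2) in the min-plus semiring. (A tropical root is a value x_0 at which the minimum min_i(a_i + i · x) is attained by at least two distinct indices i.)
Roots: {-2, 3}

Each tropical root is a break point of the lower envelope of the lines y = a_i + i · x (there are 3 lines, with slopes 0, 1, ..., 2). Only the lines that attain the minimum somewhere contribute to roots; other lines are dominated. Here the surviving (envelope) indices are i = 2, i = 1, i = 0.
Intersections between consecutive envelope lines give the roots: for adjacent envelope indices i < j the intersection is x = (a_i − a_j) / (j − i). Reading off the sorted break points: {-2, 3}.
Verification: at each break x_0, at least two indices attain the minimum of min_i(a_i + i · x_0).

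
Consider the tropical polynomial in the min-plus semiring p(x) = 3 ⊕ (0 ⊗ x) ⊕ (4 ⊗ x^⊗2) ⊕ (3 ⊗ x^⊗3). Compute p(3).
p(3) = 3

A tropical monomial a ⊗ x^⊗i evaluates to a + i · x. Evaluating each term at x = 3:
  Term 0 contributes 3 + 0 · 3 = 3
  Term 1 contributes 0 + 1 · 3 = 3
  Term 2 contributes 4 + 2 · 3 = 10
  Term 3 contributes 3 + 3 · 3 = 12
p(3) = ⊕ of these = min[3, 3, 10, 12] = 3.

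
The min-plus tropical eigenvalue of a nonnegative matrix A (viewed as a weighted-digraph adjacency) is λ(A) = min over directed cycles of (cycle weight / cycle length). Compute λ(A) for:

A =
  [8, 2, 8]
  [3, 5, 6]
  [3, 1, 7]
λ(A) = 5/2

Enumerate directed cycles and compute their means (weight / length). Sample:
  cycle 0 → 0: weight = 8, length = 1, mean = 8/1 ≈ 8.000
  cycle 1 → 1: weight = 5, length = 1, mean = 5/1 ≈ 5.000
  cycle 2 → 2: weight = 7, length = 1, mean = 7/1 ≈ 7.000
  cycle 0 → 1 → 0: weight = 5, length = 2, mean = 5/2 ≈ 2.500
  cycle 0 → 2 → 0: weight = 11, length = 2, mean = 11/2 ≈ 5.500
  cycle 1 → 0 → 1: weight = 5, length = 2, mean = 5/2 ≈ 2.500
Minimum mean = 2.500, attained e.g. along the cycle 0 → 1 → 0 with weight 5 and length 2. So λ(A) = 5/2 = 5/2.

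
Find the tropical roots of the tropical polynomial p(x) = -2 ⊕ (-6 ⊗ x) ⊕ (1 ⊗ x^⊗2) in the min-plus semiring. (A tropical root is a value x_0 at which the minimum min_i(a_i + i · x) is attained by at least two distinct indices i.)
Roots: {-7, 4}

Each tropical root is a break point of the lower envelope of the lines y = a_i + i · x (there are 3 lines, with slopes 0, 1, ..., 2). Only the lines that attain the minimum somewhere contribute to roots; other lines are dominated. Here the surviving (envelope) indices are i = 2, i = 1, i = 0.
Intersections between consecutive envelope lines give the roots: for adjacent envelope indices i < j the intersection is x = (a_i − a_j) / (j − i). Reading off the sorted break points: {-7, 4}.
Verification: at each break x_0, at least two indices attain the minimum of min_i(a_i + i · x_0).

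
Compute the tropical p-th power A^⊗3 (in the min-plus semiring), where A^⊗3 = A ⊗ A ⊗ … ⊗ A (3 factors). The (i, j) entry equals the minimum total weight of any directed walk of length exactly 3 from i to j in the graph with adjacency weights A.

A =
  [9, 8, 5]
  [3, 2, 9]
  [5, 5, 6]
A^⊗3 =
  [13, 12, 15]
  [7, 6, 10]
  [10, 9, 13]

Each entry (A^⊗3)_ij equals the minimum over all length-3 walks i = v_0 → v_1 → … → v_3 = j of Σ_t A[v_t][v_{t+1}]. For example, for (i, j) = (0, 2) we minimise over 9 possible intermediate vertex sequences; the minimum is 15, attained along the walk 0 → 2 → 0 → 2.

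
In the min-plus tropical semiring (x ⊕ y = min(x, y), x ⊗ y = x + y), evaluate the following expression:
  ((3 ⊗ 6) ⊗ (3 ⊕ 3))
((3 ⊗ 6) ⊗ (3 ⊕ 3)) = 12

Expand innermost to outermost. Recall ⊕ takes the minimum of its arguments and ⊗ takes their sum. Working out the expression ((3 ⊗ 6) ⊗ (3 ⊕ 3)) gives 12.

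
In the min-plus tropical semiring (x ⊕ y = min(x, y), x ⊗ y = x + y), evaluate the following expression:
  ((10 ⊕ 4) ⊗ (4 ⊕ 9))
((10 ⊕ 4) ⊗ (4 ⊕ 9)) = 8

Expand innermost to outermost. Recall ⊕ takes the minimum of its arguments and ⊗ takes their sum. Working out the expression ((10 ⊕ 4) ⊗ (4 ⊕ 9)) gives 8.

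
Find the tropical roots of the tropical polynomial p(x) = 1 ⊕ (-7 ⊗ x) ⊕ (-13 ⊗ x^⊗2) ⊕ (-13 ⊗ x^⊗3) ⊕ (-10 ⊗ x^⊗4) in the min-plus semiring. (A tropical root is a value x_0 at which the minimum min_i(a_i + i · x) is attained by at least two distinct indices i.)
Roots: {-3, 0, 6, 8}

Each tropical root is a break point of the lower envelope of the lines y = a_i + i · x (there are 5 lines, with slopes 0, 1, ..., 4). Only the lines that attain the minimum somewhere contribute to roots; other lines are dominated. Here the surviving (envelope) indices are i = 4, i = 3, i = 2, i = 1, i = 0.
Intersections between consecutive envelope lines give the roots: for adjacent envelope indices i < j the intersection is x = (a_i − a_j) / (j − i). Reading off the sorted break points: {-3, 0, 6, 8}.
Verification: at each break x_0, at least two indices attain the minimum of min_i(a_i + i · x_0).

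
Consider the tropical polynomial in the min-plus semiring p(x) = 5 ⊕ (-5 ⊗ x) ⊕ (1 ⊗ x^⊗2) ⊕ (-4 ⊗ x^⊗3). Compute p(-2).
p(-2) = -10

A tropical monomial a ⊗ x^⊗i evaluates to a + i · x. Evaluating each term at x = -2:
  Term 0 contributes 5 + 0 · -2 = 5
  Term 1 contributes -5 + 1 · -2 = -7
  Term 2 contributes 1 + 2 · -2 = -3
  Term 3 contributes -4 + 3 · -2 = -10
p(-2) = ⊕ of these = min[5, -7, -3, -10] = -10.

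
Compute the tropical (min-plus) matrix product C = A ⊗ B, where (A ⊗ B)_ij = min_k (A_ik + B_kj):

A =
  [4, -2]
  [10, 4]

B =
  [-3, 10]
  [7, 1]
A ⊗ B =
  [1, -1]
  [7, 5]

Apply the min-plus product entry-by-entry:
  C[0][0] = min over k of (A[0][0] + B[0][0] = 4 + -3 = 1, A[0][1] + B[1][0] = -2 + 7 = 5) = 1 (attained at k = 0)
  C[0][1] = min over k of (A[0][0] + B[0][1] = 4 + 10 = 14, A[0][1] + B[1][1] = -2 + 1 = -1) = -1 (attained at k = 1)
  C[1][0] = min over k of (A[1][0] + B[0][0] = 10 + -3 = 7, A[1][1] + B[1][0] = 4 + 7 = 11) = 7 (attained at k = 0)
  C[1][1] = min over k of (A[1][0] + B[0][1] = 10 + 10 = 20, A[1][1] + B[1][1] = 4 + 1 = 5) = 5 (attained at k = 1)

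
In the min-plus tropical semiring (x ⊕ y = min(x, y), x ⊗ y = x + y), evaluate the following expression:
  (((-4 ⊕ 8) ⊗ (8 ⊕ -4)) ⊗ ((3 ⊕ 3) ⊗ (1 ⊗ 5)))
(((-4 ⊕ 8) ⊗ (8 ⊕ -4)) ⊗ ((3 ⊕ 3) ⊗ (1 ⊗ 5))) = 1

Expand innermost to outermost. Recall ⊕ takes the minimum of its arguments and ⊗ takes their sum. Working out the expression (((-4 ⊕ 8) ⊗ (8 ⊕ -4)) ⊗ ((3 ⊕ 3) ⊗ (1 ⊗ 5))) gives 1.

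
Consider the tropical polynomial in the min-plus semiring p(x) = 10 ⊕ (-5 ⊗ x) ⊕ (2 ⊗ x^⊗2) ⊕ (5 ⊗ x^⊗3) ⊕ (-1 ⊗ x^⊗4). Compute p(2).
p(2) = -3

A tropical monomial a ⊗ x^⊗i evaluates to a + i · x. Evaluating each term at x = 2:
  Term 0 contributes 10 + 0 · 2 = 10
  Term 1 contributes -5 + 1 · 2 = -3
  Term 2 contributes 2 + 2 · 2 = 6
  Term 3 contributes 5 + 3 · 2 = 11
  Term 4 contributes -1 + 4 · 2 = 7
p(2) = ⊕ of these = min[10, -3, 6, 11, 7] = -3.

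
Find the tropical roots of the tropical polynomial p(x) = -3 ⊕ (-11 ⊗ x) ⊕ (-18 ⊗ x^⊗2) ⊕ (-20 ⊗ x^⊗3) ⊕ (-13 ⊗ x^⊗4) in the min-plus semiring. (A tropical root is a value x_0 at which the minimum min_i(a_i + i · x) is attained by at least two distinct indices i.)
Roots: {-7, 2, 7, 8}

Each tropical root is a break point of the lower envelope of the lines y = a_i + i · x (there are 5 lines, with slopes 0, 1, ..., 4). Only the lines that attain the minimum somewhere contribute to roots; other lines are dominated. Here the surviving (envelope) indices are i = 4, i = 3, i = 2, i = 1, i = 0.
Intersections between consecutive envelope lines give the roots: for adjacent envelope indices i < j the intersection is x = (a_i − a_j) / (j − i). Reading off the sorted break points: {-7, 2, 7, 8}.
Verification: at each break x_0, at least two indices attain the minimum of min_i(a_i + i · x_0).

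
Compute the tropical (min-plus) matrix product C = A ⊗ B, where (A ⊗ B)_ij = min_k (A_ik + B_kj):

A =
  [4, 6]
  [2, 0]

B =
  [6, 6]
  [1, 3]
A ⊗ B =
  [7, 9]
  [1, 3]

Apply the min-plus product entry-by-entry:
  C[0][0] = min over k of (A[0][0] + B[0][0] = 4 + 6 = 10, A[0][1] + B[1][0] = 6 + 1 = 7) = 7 (attained at k = 1)
  C[0][1] = min over k of (A[0][0] + B[0][1] = 4 + 6 = 10, A[0][1] + B[1][1] = 6 + 3 = 9) = 9 (attained at k = 1)
  C[1][0] = min over k of (A[1][0] + B[0][0] = 2 + 6 = 8, A[1][1] + B[1][0] = 0 + 1 = 1) = 1 (attained at k = 1)
  C[1][1] = min over k of (A[1][0] + B[0][1] = 2 + 6 = 8, A[1][1] + B[1][1] = 0 + 3 = 3) = 3 (attained at k = 1)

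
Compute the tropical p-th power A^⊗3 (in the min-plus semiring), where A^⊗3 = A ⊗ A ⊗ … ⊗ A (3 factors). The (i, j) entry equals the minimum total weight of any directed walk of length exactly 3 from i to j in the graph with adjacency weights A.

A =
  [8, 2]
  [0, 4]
A^⊗3 =
  [6, 4]
  [2, 6]

Each entry (A^⊗3)_ij equals the minimum over all length-3 walks i = v_0 → v_1 → … → v_3 = j of Σ_t A[v_t][v_{t+1}]. For example, for (i, j) = (0, 1) we minimise over 4 possible intermediate vertex sequences; the minimum is 4, attained along the walk 0 → 1 → 0 → 1.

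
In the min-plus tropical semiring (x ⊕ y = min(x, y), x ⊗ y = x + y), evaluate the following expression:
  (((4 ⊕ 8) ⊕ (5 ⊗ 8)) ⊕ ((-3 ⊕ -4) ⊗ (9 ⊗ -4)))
(((4 ⊕ 8) ⊕ (5 ⊗ 8)) ⊕ ((-3 ⊕ -4) ⊗ (9 ⊗ -4))) = 1

Expand innermost to outermost. Recall ⊕ takes the minimum of its arguments and ⊗ takes their sum. Working out the expression (((4 ⊕ 8) ⊕ (5 ⊗ 8)) ⊕ ((-3 ⊕ -4) ⊗ (9 ⊗ -4))) gives 1.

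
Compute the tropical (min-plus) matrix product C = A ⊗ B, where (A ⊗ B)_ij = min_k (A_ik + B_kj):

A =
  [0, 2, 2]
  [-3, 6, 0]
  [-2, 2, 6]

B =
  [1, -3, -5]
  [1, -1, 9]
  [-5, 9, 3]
A ⊗ B =
  [-3, -3, -5]
  [-5, -6, -8]
  [-1, -5, -7]

Apply the min-plus product entry-by-entry:
  C[0][0] = min over k of (A[0][0] + B[0][0] = 0 + 1 = 1, A[0][1] + B[1][0] = 2 + 1 = 3, A[0][2] + B[2][0] = 2 + -5 = -3) = -3 (attained at k = 2)
  C[0][1] = min over k of (A[0][0] + B[0][1] = 0 + -3 = -3, A[0][1] + B[1][1] = 2 + -1 = 1, A[0][2] + B[2][1] = 2 + 9 = 11) = -3 (attained at k = 0)
  C[0][2] = min over k of (A[0][0] + B[0][2] = 0 + -5 = -5, A[0][1] + B[1][2] = 2 + 9 = 11, A[0][2] + B[2][2] = 2 + 3 = 5) = -5 (attained at k = 0)
  C[1][0] = min over k of (A[1][0] + B[0][0] = -3 + 1 = -2, A[1][1] + B[1][0] = 6 + 1 = 7, A[1][2] + B[2][0] = 0 + -5 = -5) = -5 (attained at k = 2)
  C[1][1] = min over k of (A[1][0] + B[0][1] = -3 + -3 = -6, A[1][1] + B[1][1] = 6 + -1 = 5, A[1][2] + B[2][1] = 0 + 9 = 9) = -6 (attained at k = 0)
  C[1][2] = min over k of (A[1][0] + B[0][2] = -3 + -5 = -8, A[1][1] + B[1][2] = 6 + 9 = 15, A[1][2] + B[2][2] = 0 + 3 = 3) = -8 (attained at k = 0)
  C[2][0] = min over k of (A[2][0] + B[0][0] = -2 + 1 = -1, A[2][1] + B[1][0] = 2 + 1 = 3, A[2][2] + B[2][0] = 6 + -5 = 1) = -1 (attained at k = 0)
  C[2][1] = min over k of (A[2][0] + B[0][1] = -2 + -3 = -5, A[2][1] + B[1][1] = 2 + -1 = 1, A[2][2] + B[2][1] = 6 + 9 = 15) = -5 (attained at k = 0)
  C[2][2] = min over k of (A[2][0] + B[0][2] = -2 + -5 = -7, A[2][1] + B[1][2] = 2 + 9 = 11, A[2][2] + B[2][2] = 6 + 3 = 9) = -7 (attained at k = 0)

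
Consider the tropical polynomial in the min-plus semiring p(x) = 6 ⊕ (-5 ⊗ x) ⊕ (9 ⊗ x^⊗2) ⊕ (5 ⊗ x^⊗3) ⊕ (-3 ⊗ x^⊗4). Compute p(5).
p(5) = 0

A tropical monomial a ⊗ x^⊗i evaluates to a + i · x. Evaluating each term at x = 5:
  Term 0 contributes 6 + 0 · 5 = 6
  Term 1 contributes -5 + 1 · 5 = 0
  Term 2 contributes 9 + 2 · 5 = 19
  Term 3 contributes 5 + 3 · 5 = 20
  Term 4 contributes -3 + 4 · 5 = 17
p(5) = ⊕ of these = min[6, 0, 19, 20, 17] = 0.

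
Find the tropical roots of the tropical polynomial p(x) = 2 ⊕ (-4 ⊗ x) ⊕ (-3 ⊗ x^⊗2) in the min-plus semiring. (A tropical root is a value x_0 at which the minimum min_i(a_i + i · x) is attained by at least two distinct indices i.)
Roots: {-1, 6}

Each tropical root is a break point of the lower envelope of the lines y = a_i + i · x (there are 3 lines, with slopes 0, 1, ..., 2). Only the lines that attain the minimum somewhere contribute to roots; other lines are dominated. Here the surviving (envelope) indices are i = 2, i = 1, i = 0.
Intersections between consecutive envelope lines give the roots: for adjacent envelope indices i < j the intersection is x = (a_i − a_j) / (j − i). Reading off the sorted break points: {-1, 6}.
Verification: at each break x_0, at least two indices attain the minimum of min_i(a_i + i · x_0).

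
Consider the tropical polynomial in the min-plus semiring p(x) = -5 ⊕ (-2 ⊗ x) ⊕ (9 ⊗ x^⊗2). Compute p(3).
p(3) = -5

A tropical monomial a ⊗ x^⊗i evaluates to a + i · x. Evaluating each term at x = 3:
  Term 0 contributes -5 + 0 · 3 = -5
  Term 1 contributes -2 + 1 · 3 = 1
  Term 2 contributes 9 + 2 · 3 = 15
p(3) = ⊕ of these = min[-5, 1, 15] = -5.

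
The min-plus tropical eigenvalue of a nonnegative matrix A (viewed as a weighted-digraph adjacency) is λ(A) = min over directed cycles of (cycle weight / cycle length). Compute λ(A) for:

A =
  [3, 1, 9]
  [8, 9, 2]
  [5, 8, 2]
λ(A) = 2

Enumerate directed cycles and compute their means (weight / length). Sample:
  cycle 0 → 0: weight = 3, length = 1, mean = 3/1 ≈ 3.000
  cycle 1 → 1: weight = 9, length = 1, mean = 9/1 ≈ 9.000
  cycle 2 → 2: weight = 2, length = 1, mean = 2/1 ≈ 2.000
  cycle 0 → 1 → 0: weight = 9, length = 2, mean = 9/2 ≈ 4.500
  cycle 0 → 2 → 0: weight = 14, length = 2, mean = 14/2 ≈ 7.000
  cycle 1 → 0 → 1: weight = 9, length = 2, mean = 9/2 ≈ 4.500
Minimum mean = 2.000, attained e.g. along the cycle 2 → 2 with weight 2 and length 1. So λ(A) = 2/1 = 2.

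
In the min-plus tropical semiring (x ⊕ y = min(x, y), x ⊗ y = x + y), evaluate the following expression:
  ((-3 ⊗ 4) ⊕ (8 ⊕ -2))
((-3 ⊗ 4) ⊕ (8 ⊕ -2)) = -2

Expand innermost to outermost. Recall ⊕ takes the minimum of its arguments and ⊗ takes their sum. Working out the expression ((-3 ⊗ 4) ⊕ (8 ⊕ -2)) gives -2.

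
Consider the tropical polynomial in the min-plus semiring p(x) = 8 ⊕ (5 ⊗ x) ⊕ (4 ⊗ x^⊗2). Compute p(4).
p(4) = 8

A tropical monomial a ⊗ x^⊗i evaluates to a + i · x. Evaluating each term at x = 4:
  Term 0 contributes 8 + 0 · 4 = 8
  Term 1 contributes 5 + 1 · 4 = 9
  Term 2 contributes 4 + 2 · 4 = 12
p(4) = ⊕ of these = min[8, 9, 12] = 8.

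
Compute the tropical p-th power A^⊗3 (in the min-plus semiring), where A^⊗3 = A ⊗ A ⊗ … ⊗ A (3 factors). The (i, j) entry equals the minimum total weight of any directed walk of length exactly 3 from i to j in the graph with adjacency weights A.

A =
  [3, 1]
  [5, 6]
A^⊗3 =
  [9, 7]
  [11, 9]

Each entry (A^⊗3)_ij equals the minimum over all length-3 walks i = v_0 → v_1 → … → v_3 = j of Σ_t A[v_t][v_{t+1}]. For example, for (i, j) = (0, 1) we minimise over 4 possible intermediate vertex sequences; the minimum is 7, attained along the walk 0 → 0 → 0 → 1.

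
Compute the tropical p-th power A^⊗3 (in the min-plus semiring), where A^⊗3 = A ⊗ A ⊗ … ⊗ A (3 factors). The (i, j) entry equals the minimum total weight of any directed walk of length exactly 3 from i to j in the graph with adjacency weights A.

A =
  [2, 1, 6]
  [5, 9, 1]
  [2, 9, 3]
A^⊗3 =
  [4, 5, 4]
  [5, 4, 7]
  [6, 5, 4]

Each entry (A^⊗3)_ij equals the minimum over all length-3 walks i = v_0 → v_1 → … → v_3 = j of Σ_t A[v_t][v_{t+1}]. For example, for (i, j) = (0, 2) we minimise over 9 possible intermediate vertex sequences; the minimum is 4, attained along the walk 0 → 0 → 1 → 2.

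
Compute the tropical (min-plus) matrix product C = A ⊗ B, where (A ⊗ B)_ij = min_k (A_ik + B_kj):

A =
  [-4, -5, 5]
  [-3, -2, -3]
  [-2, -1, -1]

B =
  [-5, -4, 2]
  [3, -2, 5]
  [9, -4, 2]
A ⊗ B =
  [-9, -8, -2]
  [-8, -7, -1]
  [-7, -6, 0]

Apply the min-plus product entry-by-entry:
  C[0][0] = min over k of (A[0][0] + B[0][0] = -4 + -5 = -9, A[0][1] + B[1][0] = -5 + 3 = -2, A[0][2] + B[2][0] = 5 + 9 = 14) = -9 (attained at k = 0)
  C[0][1] = min over k of (A[0][0] + B[0][1] = -4 + -4 = -8, A[0][1] + B[1][1] = -5 + -2 = -7, A[0][2] + B[2][1] = 5 + -4 = 1) = -8 (attained at k = 0)
  C[0][2] = min over k of (A[0][0] + B[0][2] = -4 + 2 = -2, A[0][1] + B[1][2] = -5 + 5 = 0, A[0][2] + B[2][2] = 5 + 2 = 7) = -2 (attained at k = 0)
  C[1][0] = min over k of (A[1][0] + B[0][0] = -3 + -5 = -8, A[1][1] + B[1][0] = -2 + 3 = 1, A[1][2] + B[2][0] = -3 + 9 = 6) = -8 (attained at k = 0)
  C[1][1] = min over k of (A[1][0] + B[0][1] = -3 + -4 = -7, A[1][1] + B[1][1] = -2 + -2 = -4, A[1][2] + B[2][1] = -3 + -4 = -7) = -7 (attained at k = 0)
  C[1][2] = min over k of (A[1][0] + B[0][2] = -3 + 2 = -1, A[1][1] + B[1][2] = -2 + 5 = 3, A[1][2] + B[2][2] = -3 + 2 = -1) = -1 (attained at k = 0)
  C[2][0] = min over k of (A[2][0] + B[0][0] = -2 + -5 = -7, A[2][1] + B[1][0] = -1 + 3 = 2, A[2][2] + B[2][0] = -1 + 9 = 8) = -7 (attained at k = 0)
  C[2][1] = min over k of (A[2][0] + B[0][1] = -2 + -4 = -6, A[2][1] + B[1][1] = -1 + -2 = -3, A[2][2] + B[2][1] = -1 + -4 = -5) = -6 (attained at k = 0)
  C[2][2] = min over k of (A[2][0] + B[0][2] = -2 + 2 = 0, A[2][1] + B[1][2] = -1 + 5 = 4, A[2][2] + B[2][2] = -1 + 2 = 1) = 0 (attained at k = 0)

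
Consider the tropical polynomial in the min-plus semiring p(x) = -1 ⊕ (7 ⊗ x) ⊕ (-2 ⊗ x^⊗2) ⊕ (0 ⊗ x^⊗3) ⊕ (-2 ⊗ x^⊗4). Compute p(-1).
p(-1) = -6

A tropical monomial a ⊗ x^⊗i evaluates to a + i · x. Evaluating each term at x = -1:
  Term 0 contributes -1 + 0 · -1 = -1
  Term 1 contributes 7 + 1 · -1 = 6
  Term 2 contributes -2 + 2 · -1 = -4
  Term 3 contributes 0 + 3 · -1 = -3
  Term 4 contributes -2 + 4 · -1 = -6
p(-1) = ⊕ of these = min[-1, 6, -4, -3, -6] = -6.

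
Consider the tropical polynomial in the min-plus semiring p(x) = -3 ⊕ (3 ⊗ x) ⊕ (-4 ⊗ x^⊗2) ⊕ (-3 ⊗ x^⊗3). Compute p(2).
p(2) = -3

A tropical monomial a ⊗ x^⊗i evaluates to a + i · x. Evaluating each term at x = 2:
  Term 0 contributes -3 + 0 · 2 = -3
  Term 1 contributes 3 + 1 · 2 = 5
  Term 2 contributes -4 + 2 · 2 = 0
  Term 3 contributes -3 + 3 · 2 = 3
p(2) = ⊕ of these = min[-3, 5, 0, 3] = -3.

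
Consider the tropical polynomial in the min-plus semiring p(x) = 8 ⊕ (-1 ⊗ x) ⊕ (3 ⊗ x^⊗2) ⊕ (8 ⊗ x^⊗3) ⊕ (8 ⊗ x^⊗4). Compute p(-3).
p(-3) = -4

A tropical monomial a ⊗ x^⊗i evaluates to a + i · x. Evaluating each term at x = -3:
  Term 0 contributes 8 + 0 · -3 = 8
  Term 1 contributes -1 + 1 · -3 = -4
  Term 2 contributes 3 + 2 · -3 = -3
  Term 3 contributes 8 + 3 · -3 = -1
  Term 4 contributes 8 + 4 · -3 = -4
p(-3) = ⊕ of these = min[8, -4, -3, -1, -4] = -4.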